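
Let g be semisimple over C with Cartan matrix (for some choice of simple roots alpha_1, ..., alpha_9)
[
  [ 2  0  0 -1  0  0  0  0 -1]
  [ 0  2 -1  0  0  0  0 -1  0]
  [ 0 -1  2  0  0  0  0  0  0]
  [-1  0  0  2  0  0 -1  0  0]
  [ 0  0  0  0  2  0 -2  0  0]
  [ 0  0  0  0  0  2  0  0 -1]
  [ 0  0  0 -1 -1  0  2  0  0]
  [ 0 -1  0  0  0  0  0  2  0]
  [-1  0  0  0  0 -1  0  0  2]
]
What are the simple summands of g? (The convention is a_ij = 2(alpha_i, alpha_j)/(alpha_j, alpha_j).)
The diagram associated to this matrix has two connected components: the simple roots {alpha_2, alpha_3, alpha_8} form a chain of 3 nodes with single edges (A_3), and {alpha_1, alpha_4, alpha_5, alpha_6, alpha_7, alpha_9} form a chain of 6 nodes with a double edge at one end; the terminal node there is the unique long simple root (C_6). A semisimple Lie algebra decomposes uniquely as the direct sum of simple ideals, one per connected component of its Dynkin diagram, so g ≅ A_3 ⊕ C_6 (dimension 15 + 78 = 93).

A_3 (sl(4)) + C_6 (sp(12))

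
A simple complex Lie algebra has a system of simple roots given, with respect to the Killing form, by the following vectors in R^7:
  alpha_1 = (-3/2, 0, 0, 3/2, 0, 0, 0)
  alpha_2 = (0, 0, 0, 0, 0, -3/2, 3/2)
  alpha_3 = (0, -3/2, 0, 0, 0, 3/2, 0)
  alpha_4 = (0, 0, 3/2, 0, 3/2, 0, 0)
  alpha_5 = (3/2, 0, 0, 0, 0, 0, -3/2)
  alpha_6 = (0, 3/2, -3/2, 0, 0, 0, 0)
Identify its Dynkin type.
type A_6

Compute the Cartan integers a_ij = 2(alpha_i, alpha_j)/(alpha_j, alpha_j); the resulting 6x6 Cartan matrix is
[[2, 0, 0, 0, -1, 0], [0, 2, -1, 0, -1, 0], [0, -1, 2, 0, 0, -1], [0, 0, 0, 2, 0, -1], [-1, -1, 0, 0, 2, 0], [0, 0, -1, -1, 0, 2]].
All simple roots have the same length, so the diagram is simply laced. The associated Dynkin diagram is a chain of 6 nodes with single edges (A_6), so the type is A_6 (the algebra sl(7)).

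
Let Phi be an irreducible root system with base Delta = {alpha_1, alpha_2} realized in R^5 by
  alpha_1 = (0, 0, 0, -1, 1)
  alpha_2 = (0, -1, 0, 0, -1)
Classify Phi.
Compute the Cartan integers a_ij = 2(alpha_i, alpha_j)/(alpha_j, alpha_j); the resulting 2x2 Cartan matrix is
[[2, -1], [-1, 2]].
All simple roots have the same length, so the diagram is simply laced. The associated Dynkin diagram is a chain of 2 nodes with single edges (A_2), so the type is A_2 (the algebra sl(3)).

A_2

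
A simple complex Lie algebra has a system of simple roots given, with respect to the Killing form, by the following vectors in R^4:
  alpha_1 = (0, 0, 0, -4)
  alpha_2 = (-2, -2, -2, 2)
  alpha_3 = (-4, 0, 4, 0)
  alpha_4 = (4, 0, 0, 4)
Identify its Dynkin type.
Compute the Cartan integers a_ij = 2(alpha_i, alpha_j)/(alpha_j, alpha_j); the resulting 4x4 Cartan matrix is
[[2, -1, 0, -1], [-1, 2, 0, 0], [0, 0, 2, -1], [-2, 0, -1, 2]].
The roots have two lengths (squared-length ratio 2:1); the short ones are alpha_{1,2}. The associated Dynkin diagram is a chain of 4 nodes with a double edge between the middle two (F_4), so the type is F_4.

F_4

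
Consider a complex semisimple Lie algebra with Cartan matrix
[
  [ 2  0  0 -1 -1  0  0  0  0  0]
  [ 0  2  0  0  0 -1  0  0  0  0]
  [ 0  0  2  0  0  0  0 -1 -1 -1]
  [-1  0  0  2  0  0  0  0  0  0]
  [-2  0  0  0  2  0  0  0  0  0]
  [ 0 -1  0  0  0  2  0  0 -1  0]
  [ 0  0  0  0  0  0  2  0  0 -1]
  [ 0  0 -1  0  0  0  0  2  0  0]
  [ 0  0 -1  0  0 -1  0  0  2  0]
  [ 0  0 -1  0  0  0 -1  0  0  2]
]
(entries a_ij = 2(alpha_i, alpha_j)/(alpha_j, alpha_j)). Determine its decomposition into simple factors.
C_3 (sp(6)) + E_7

The diagram associated to this matrix has two connected components: the simple roots {alpha_1, alpha_4, alpha_5} form a chain of 3 nodes with a double edge at one end; the terminal node there is the unique long simple root (C_3), and {alpha_2, alpha_3, alpha_6, alpha_7, alpha_8, alpha_9, alpha_10} form a chain of 6 nodes with one extra node attached to the third node from one end (E_7). A semisimple Lie algebra decomposes uniquely as the direct sum of simple ideals, one per connected component of its Dynkin diagram, so g ≅ C_3 ⊕ E_7 (dimension 21 + 133 = 154).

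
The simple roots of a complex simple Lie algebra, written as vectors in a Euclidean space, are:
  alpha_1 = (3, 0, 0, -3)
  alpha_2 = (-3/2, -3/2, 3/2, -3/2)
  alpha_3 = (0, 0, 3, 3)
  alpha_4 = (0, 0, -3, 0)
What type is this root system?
F_4

Compute the Cartan integers a_ij = 2(alpha_i, alpha_j)/(alpha_j, alpha_j); the resulting 4x4 Cartan matrix is
[[2, 0, -1, 0], [0, 2, 0, -1], [-1, 0, 2, -2], [0, -1, -1, 2]].
The roots have two lengths (squared-length ratio 2:1); the short ones are alpha_{2,4}. The associated Dynkin diagram is a chain of 4 nodes with a double edge between the middle two (F_4), so the type is F_4.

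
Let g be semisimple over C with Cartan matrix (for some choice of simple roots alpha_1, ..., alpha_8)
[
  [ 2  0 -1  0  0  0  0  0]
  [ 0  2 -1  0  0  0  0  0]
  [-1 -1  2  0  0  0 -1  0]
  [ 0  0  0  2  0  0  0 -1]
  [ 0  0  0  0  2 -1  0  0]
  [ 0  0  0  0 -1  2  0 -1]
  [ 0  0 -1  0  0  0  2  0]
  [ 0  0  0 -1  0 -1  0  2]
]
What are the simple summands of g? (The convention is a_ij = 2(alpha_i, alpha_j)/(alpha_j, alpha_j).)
The diagram associated to this matrix has two connected components: the simple roots {alpha_4, alpha_5, alpha_6, alpha_8} form a chain of 4 nodes with single edges (A_4), and {alpha_1, alpha_2, alpha_3, alpha_7} form a chain of 2 nodes with a fork of two nodes at one end (D_4). A semisimple Lie algebra decomposes uniquely as the direct sum of simple ideals, one per connected component of its Dynkin diagram, so g ≅ A_4 ⊕ D_4 (dimension 24 + 28 = 52).

A_4 (sl(5)) ⊕ D_4 (so(8))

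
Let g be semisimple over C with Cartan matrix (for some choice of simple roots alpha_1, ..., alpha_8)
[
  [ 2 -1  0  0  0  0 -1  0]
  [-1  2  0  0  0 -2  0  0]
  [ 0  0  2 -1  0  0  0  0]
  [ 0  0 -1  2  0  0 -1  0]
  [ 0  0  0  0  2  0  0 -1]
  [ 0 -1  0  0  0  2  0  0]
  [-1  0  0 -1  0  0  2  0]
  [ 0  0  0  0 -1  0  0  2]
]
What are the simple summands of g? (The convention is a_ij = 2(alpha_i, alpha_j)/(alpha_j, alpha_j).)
A2 + B6

The diagram associated to this matrix has two connected components: the simple roots {alpha_5, alpha_8} form a chain of 2 nodes with single edges (A_2), and {alpha_1, alpha_2, alpha_3, alpha_4, alpha_6, alpha_7} form a chain of 6 nodes with a double edge at one end; the terminal node there is the unique short simple root (B_6). A semisimple Lie algebra decomposes uniquely as the direct sum of simple ideals, one per connected component of its Dynkin diagram, so g ≅ A_2 ⊕ B_6 (dimension 8 + 78 = 86).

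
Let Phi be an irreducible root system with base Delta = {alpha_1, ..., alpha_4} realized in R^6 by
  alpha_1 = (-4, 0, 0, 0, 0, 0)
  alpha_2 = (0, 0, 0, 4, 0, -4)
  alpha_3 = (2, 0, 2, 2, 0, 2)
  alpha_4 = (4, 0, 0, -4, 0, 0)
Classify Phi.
Compute the Cartan integers a_ij = 2(alpha_i, alpha_j)/(alpha_j, alpha_j); the resulting 4x4 Cartan matrix is
[[2, 0, -1, -1], [0, 2, 0, -1], [-1, 0, 2, 0], [-2, -1, 0, 2]].
The roots have two lengths (squared-length ratio 2:1); the short ones are alpha_{1,3}. The associated Dynkin diagram is a chain of 4 nodes with a double edge between the middle two (F_4), so the type is F_4.

F4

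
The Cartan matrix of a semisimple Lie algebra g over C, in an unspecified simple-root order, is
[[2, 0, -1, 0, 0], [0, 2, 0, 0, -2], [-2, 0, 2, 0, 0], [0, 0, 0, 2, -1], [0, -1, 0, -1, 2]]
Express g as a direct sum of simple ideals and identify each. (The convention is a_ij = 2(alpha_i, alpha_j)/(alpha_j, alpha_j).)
B_2 (so(5)) + C_3 (sp(6))

The diagram associated to this matrix has two connected components: the simple roots {alpha_1, alpha_3} form a chain of 2 nodes with a double edge at one end; the terminal node there is the unique short simple root (B_2), and {alpha_2, alpha_4, alpha_5} form a chain of 3 nodes with a double edge at one end; the terminal node there is the unique long simple root (C_3). A semisimple Lie algebra decomposes uniquely as the direct sum of simple ideals, one per connected component of its Dynkin diagram, so g ≅ B_2 ⊕ C_3 (dimension 10 + 21 = 31).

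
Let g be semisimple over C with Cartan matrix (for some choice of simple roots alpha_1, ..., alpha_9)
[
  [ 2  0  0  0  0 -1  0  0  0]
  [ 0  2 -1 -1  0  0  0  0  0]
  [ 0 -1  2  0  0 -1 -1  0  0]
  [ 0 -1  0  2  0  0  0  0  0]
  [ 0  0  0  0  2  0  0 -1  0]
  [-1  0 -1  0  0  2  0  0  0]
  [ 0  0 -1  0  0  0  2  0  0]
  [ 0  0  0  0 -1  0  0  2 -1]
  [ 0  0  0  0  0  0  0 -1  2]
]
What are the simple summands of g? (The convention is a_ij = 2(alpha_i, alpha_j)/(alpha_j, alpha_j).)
The diagram associated to this matrix has two connected components: the simple roots {alpha_5, alpha_8, alpha_9} form a chain of 3 nodes with single edges (A_3), and {alpha_1, alpha_2, alpha_3, alpha_4, alpha_6, alpha_7} form a chain of 5 nodes with one extra node attached to the third node from one end (E_6). A semisimple Lie algebra decomposes uniquely as the direct sum of simple ideals, one per connected component of its Dynkin diagram, so g ≅ A_3 ⊕ E_6 (dimension 15 + 78 = 93).

A_3 + E_6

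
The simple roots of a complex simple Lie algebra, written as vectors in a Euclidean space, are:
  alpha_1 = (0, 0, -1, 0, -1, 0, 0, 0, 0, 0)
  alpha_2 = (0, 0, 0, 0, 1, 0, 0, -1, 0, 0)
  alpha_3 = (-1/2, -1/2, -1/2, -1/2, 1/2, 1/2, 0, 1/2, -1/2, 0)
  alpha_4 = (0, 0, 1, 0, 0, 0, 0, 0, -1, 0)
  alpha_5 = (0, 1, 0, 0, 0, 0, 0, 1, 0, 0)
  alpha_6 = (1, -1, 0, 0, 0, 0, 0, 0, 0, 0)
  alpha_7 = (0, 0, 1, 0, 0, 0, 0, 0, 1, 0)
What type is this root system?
E7

Compute the Cartan integers a_ij = 2(alpha_i, alpha_j)/(alpha_j, alpha_j); the resulting 7x7 Cartan matrix is
[[2, -1, 0, -1, 0, 0, -1], [-1, 2, 0, 0, -1, 0, 0], [0, 0, 2, 0, 0, 0, -1], [-1, 0, 0, 2, 0, 0, 0], [0, -1, 0, 0, 2, -1, 0], [0, 0, 0, 0, -1, 2, 0], [-1, 0, -1, 0, 0, 0, 2]].
All simple roots have the same length, so the diagram is simply laced. The associated Dynkin diagram is a chain of 6 nodes with one extra node attached to the third node from one end (E_7), so the type is E_7.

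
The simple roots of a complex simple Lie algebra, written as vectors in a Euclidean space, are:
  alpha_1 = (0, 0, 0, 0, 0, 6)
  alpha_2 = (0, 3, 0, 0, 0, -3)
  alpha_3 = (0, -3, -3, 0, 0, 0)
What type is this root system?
C_3 (sp(6))

Compute the Cartan integers a_ij = 2(alpha_i, alpha_j)/(alpha_j, alpha_j); the resulting 3x3 Cartan matrix is
[[2, -2, 0], [-1, 2, -1], [0, -1, 2]].
The roots have two lengths (squared-length ratio 2:1); the short ones are alpha_{2,3}. The associated Dynkin diagram is a chain of 3 nodes with a double edge at one end; the terminal node there is the unique long simple root (C_3), so the type is C_3 (the algebra sp(6)).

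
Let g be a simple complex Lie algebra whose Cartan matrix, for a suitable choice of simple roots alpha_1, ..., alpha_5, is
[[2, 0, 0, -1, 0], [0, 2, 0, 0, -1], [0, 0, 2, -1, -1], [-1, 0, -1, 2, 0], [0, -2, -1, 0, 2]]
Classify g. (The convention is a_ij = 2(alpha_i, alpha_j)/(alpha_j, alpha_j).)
The matrix has rank 5 with 2's on the diagonal. Reading the off-diagonal entries as Dynkin edges (a single edge where a_ij = a_ji = -1; a double or triple edge where a_ij * a_ji = 2 or 3), the diagram is a chain of 5 nodes with a double edge at one end; the terminal node there is the unique short simple root (B_5). One simple-root ordering that puts it in standard form is (alpha_1, alpha_4, alpha_3, alpha_5, alpha_2). So the algebra is type B_5, i.e. so(11).

type B_5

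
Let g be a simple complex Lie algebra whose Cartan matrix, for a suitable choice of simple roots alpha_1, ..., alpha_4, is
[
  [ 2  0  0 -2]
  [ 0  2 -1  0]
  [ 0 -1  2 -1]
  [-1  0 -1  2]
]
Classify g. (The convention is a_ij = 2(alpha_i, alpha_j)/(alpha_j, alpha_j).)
The matrix has rank 4 with 2's on the diagonal. Reading the off-diagonal entries as Dynkin edges (a single edge where a_ij = a_ji = -1; a double or triple edge where a_ij * a_ji = 2 or 3), the diagram is a chain of 4 nodes with a double edge at one end; the terminal node there is the unique long simple root (C_4). One simple-root ordering that puts it in standard form is (alpha_2, alpha_3, alpha_4, alpha_1). So the algebra is type C_4, i.e. sp(8).

type C_4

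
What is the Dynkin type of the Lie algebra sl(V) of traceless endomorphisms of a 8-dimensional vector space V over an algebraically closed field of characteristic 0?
type A_7

This is sl(8), which has dimension 8^2 - 1 = 63 and rank 8 - 1 = 7 (a Cartan subalgebra is the diagonal traceless matrices). In the classification of classical Lie algebras, the special linear algebra sl(n+1) has type A_n; here n = 7, so the Dynkin diagram is a chain of 7 nodes with single edges (A_7). Hence the type is A_7.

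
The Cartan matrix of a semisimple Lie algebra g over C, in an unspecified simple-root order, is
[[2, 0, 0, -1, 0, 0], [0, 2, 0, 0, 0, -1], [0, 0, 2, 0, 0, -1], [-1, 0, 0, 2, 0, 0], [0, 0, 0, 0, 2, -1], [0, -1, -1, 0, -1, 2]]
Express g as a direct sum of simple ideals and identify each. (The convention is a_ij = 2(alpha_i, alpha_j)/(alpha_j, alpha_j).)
The diagram associated to this matrix has two connected components: the simple roots {alpha_1, alpha_4} form a chain of 2 nodes with single edges (A_2), and {alpha_2, alpha_3, alpha_5, alpha_6} form a chain of 2 nodes with a fork of two nodes at one end (D_4). A semisimple Lie algebra decomposes uniquely as the direct sum of simple ideals, one per connected component of its Dynkin diagram, so g ≅ A_2 ⊕ D_4 (dimension 8 + 28 = 36).

type A_2 + type D_4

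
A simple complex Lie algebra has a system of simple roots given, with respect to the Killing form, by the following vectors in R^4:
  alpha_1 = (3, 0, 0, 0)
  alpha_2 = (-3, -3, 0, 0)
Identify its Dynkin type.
Compute the Cartan integers a_ij = 2(alpha_i, alpha_j)/(alpha_j, alpha_j); the resulting 2x2 Cartan matrix is
[[2, -1], [-2, 2]].
The roots have two lengths (squared-length ratio 2:1); the short ones are alpha_{1}. The associated Dynkin diagram is a chain of 2 nodes with a double edge at one end; the terminal node there is the unique short simple root (B_2), so the type is B_2 (the algebra so(5)).

B2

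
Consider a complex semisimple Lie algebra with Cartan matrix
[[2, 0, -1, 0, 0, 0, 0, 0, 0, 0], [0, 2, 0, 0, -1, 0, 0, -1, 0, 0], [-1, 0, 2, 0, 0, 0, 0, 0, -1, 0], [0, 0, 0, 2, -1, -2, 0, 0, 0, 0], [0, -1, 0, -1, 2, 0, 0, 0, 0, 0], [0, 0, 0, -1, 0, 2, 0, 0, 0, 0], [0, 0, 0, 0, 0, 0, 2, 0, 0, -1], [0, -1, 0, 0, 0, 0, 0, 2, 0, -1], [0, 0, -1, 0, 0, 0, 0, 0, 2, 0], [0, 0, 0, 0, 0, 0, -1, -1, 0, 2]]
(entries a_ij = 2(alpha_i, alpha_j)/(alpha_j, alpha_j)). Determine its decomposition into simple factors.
A_3 + B_7

The diagram associated to this matrix has two connected components: the simple roots {alpha_1, alpha_3, alpha_9} form a chain of 3 nodes with single edges (A_3), and {alpha_2, alpha_4, alpha_5, alpha_6, alpha_7, alpha_8, alpha_10} form a chain of 7 nodes with a double edge at one end; the terminal node there is the unique short simple root (B_7). A semisimple Lie algebra decomposes uniquely as the direct sum of simple ideals, one per connected component of its Dynkin diagram, so g ≅ A_3 ⊕ B_7 (dimension 15 + 105 = 120).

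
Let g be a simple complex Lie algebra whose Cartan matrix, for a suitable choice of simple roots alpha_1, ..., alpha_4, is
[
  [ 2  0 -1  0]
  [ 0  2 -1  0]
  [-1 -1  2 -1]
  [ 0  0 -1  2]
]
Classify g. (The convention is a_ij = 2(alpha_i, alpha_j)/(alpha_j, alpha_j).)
The matrix has rank 4 with 2's on the diagonal. Reading the off-diagonal entries as Dynkin edges (a single edge where a_ij = a_ji = -1; a double or triple edge where a_ij * a_ji = 2 or 3), the diagram is a chain of 2 nodes with a fork of two nodes at one end (D_4). One simple-root ordering that puts it in standard form is (alpha_2, alpha_3, alpha_4, alpha_1). So the algebra is type D_4, i.e. so(8).

D_4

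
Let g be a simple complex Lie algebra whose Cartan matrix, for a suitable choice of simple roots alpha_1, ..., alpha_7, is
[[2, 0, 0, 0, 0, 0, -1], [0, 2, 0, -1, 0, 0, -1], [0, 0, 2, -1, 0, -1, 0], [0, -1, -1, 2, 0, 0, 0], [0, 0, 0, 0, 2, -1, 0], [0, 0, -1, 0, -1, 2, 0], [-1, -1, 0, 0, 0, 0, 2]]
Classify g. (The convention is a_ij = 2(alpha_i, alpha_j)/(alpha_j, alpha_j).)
A7

The matrix has rank 7 with 2's on the diagonal. Reading the off-diagonal entries as Dynkin edges (a single edge where a_ij = a_ji = -1; a double or triple edge where a_ij * a_ji = 2 or 3), the diagram is a chain of 7 nodes with single edges (A_7). One simple-root ordering that puts it in standard form is (alpha_5, alpha_6, alpha_3, alpha_4, alpha_2, alpha_7, alpha_1). So the algebra is type A_7, i.e. sl(8).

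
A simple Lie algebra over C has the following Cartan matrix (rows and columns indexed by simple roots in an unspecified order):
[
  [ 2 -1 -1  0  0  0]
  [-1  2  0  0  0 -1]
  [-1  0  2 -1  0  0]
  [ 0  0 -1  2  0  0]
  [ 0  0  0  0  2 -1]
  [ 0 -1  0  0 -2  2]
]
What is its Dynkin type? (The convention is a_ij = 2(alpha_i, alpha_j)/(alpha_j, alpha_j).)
The matrix has rank 6 with 2's on the diagonal. Reading the off-diagonal entries as Dynkin edges (a single edge where a_ij = a_ji = -1; a double or triple edge where a_ij * a_ji = 2 or 3), the diagram is a chain of 6 nodes with a double edge at one end; the terminal node there is the unique short simple root (B_6). One simple-root ordering that puts it in standard form is (alpha_4, alpha_3, alpha_1, alpha_2, alpha_6, alpha_5). So the algebra is type B_6, i.e. so(13).

B_6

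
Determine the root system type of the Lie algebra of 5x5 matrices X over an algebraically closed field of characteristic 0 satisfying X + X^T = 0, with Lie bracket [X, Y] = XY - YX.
B_2 (so(5))

This is so(5) with 5 odd, which has dimension 5(5-1)/2 = 10 and rank (5-1)/2 = 2. In the classification of classical Lie algebras, the orthogonal algebra so(2n+1) in an odd number of variables has type B_n; here n = 2, so the Dynkin diagram is a chain of 2 nodes with a double edge at one end; the terminal node there is the unique short simple root (B_2). Hence the type is B_2.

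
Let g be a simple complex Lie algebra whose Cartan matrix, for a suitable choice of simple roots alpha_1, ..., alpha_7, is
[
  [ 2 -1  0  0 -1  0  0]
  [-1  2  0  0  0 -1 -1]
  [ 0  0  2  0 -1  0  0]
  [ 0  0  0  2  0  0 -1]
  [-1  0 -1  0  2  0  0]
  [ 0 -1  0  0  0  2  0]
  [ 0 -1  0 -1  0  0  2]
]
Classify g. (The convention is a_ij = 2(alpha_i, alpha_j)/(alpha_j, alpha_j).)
The matrix has rank 7 with 2's on the diagonal. Reading the off-diagonal entries as Dynkin edges (a single edge where a_ij = a_ji = -1; a double or triple edge where a_ij * a_ji = 2 or 3), the diagram is a chain of 6 nodes with one extra node attached to the third node from one end (E_7). One simple-root ordering that puts it in standard form is (alpha_4, alpha_6, alpha_7, alpha_2, alpha_1, alpha_5, alpha_3). So the algebra is type E_7.

type E_7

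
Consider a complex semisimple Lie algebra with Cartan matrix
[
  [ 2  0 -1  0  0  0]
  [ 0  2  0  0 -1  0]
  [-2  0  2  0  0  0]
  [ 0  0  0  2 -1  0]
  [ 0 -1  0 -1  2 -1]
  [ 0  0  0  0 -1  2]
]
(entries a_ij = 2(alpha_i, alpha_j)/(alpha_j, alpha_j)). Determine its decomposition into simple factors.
B_2 (so(5)) ⊕ D_4 (so(8))

The diagram associated to this matrix has two connected components: the simple roots {alpha_1, alpha_3} form a chain of 2 nodes with a double edge at one end; the terminal node there is the unique short simple root (B_2), and {alpha_2, alpha_4, alpha_5, alpha_6} form a chain of 2 nodes with a fork of two nodes at one end (D_4). A semisimple Lie algebra decomposes uniquely as the direct sum of simple ideals, one per connected component of its Dynkin diagram, so g ≅ B_2 ⊕ D_4 (dimension 10 + 28 = 38).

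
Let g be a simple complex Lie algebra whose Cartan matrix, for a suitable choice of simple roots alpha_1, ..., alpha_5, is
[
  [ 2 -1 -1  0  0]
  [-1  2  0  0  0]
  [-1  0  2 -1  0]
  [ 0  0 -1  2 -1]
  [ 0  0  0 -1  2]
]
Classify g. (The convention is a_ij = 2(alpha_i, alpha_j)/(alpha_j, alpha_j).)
A5

The matrix has rank 5 with 2's on the diagonal. Reading the off-diagonal entries as Dynkin edges (a single edge where a_ij = a_ji = -1; a double or triple edge where a_ij * a_ji = 2 or 3), the diagram is a chain of 5 nodes with single edges (A_5). One simple-root ordering that puts it in standard form is (alpha_5, alpha_4, alpha_3, alpha_1, alpha_2). So the algebra is type A_5, i.e. sl(6).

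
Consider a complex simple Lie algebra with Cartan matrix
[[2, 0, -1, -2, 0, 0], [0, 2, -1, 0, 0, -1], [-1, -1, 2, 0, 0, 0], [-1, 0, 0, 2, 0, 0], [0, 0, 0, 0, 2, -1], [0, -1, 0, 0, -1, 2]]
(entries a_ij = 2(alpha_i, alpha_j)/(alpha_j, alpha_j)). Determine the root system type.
The matrix has rank 6 with 2's on the diagonal. Reading the off-diagonal entries as Dynkin edges (a single edge where a_ij = a_ji = -1; a double or triple edge where a_ij * a_ji = 2 or 3), the diagram is a chain of 6 nodes with a double edge at one end; the terminal node there is the unique short simple root (B_6). One simple-root ordering that puts it in standard form is (alpha_5, alpha_6, alpha_2, alpha_3, alpha_1, alpha_4). So the algebra is type B_6, i.e. so(13).

B_6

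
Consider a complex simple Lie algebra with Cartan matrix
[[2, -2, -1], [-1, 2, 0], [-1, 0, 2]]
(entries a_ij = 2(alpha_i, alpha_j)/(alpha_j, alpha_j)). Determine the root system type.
B3

The matrix has rank 3 with 2's on the diagonal. Reading the off-diagonal entries as Dynkin edges (a single edge where a_ij = a_ji = -1; a double or triple edge where a_ij * a_ji = 2 or 3), the diagram is a chain of 3 nodes with a double edge at one end; the terminal node there is the unique short simple root (B_3). One simple-root ordering that puts it in standard form is (alpha_3, alpha_1, alpha_2). So the algebra is type B_3, i.e. so(7).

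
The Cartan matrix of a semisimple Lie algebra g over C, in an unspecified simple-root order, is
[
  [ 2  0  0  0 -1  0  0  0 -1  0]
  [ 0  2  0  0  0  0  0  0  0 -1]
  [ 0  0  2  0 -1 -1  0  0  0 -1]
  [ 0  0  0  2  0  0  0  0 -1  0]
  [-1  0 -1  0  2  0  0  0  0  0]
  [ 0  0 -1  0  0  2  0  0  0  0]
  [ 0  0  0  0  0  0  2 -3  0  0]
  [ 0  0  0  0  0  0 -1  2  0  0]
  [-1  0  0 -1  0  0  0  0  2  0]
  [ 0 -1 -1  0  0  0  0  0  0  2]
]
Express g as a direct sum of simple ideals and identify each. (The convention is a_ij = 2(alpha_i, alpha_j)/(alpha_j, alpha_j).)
E8 ⊕ G2

The diagram associated to this matrix has two connected components: the simple roots {alpha_1, alpha_2, alpha_3, alpha_4, alpha_5, alpha_6, alpha_9, alpha_10} form a chain of 7 nodes with one extra node attached to the third node from one end (E_8), and {alpha_7, alpha_8} form two nodes joined by a triple edge (G_2). A semisimple Lie algebra decomposes uniquely as the direct sum of simple ideals, one per connected component of its Dynkin diagram, so g ≅ E_8 ⊕ G_2 (dimension 248 + 14 = 262).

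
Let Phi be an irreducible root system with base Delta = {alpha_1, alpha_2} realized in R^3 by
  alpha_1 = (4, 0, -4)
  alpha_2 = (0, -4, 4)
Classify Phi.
type A_2

Compute the Cartan integers a_ij = 2(alpha_i, alpha_j)/(alpha_j, alpha_j); the resulting 2x2 Cartan matrix is
[[2, -1], [-1, 2]].
All simple roots have the same length, so the diagram is simply laced. The associated Dynkin diagram is a chain of 2 nodes with single edges (A_2), so the type is A_2 (the algebra sl(3)).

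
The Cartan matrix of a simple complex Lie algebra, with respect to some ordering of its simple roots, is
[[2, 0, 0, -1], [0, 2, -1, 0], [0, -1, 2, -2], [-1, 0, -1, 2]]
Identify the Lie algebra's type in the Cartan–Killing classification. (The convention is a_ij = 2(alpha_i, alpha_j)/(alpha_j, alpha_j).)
F4

The matrix has rank 4 with 2's on the diagonal. Reading the off-diagonal entries as Dynkin edges (a single edge where a_ij = a_ji = -1; a double or triple edge where a_ij * a_ji = 2 or 3), the diagram is a chain of 4 nodes with a double edge between the middle two (F_4). One simple-root ordering that puts it in standard form is (alpha_2, alpha_3, alpha_4, alpha_1). So the algebra is type F_4.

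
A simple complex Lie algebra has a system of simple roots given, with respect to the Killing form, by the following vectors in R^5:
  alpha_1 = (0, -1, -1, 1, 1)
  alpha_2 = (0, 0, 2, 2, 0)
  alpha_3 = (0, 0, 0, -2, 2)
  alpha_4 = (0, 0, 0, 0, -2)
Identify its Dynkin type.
F4

Compute the Cartan integers a_ij = 2(alpha_i, alpha_j)/(alpha_j, alpha_j); the resulting 4x4 Cartan matrix is
[[2, 0, 0, -1], [0, 2, -1, 0], [0, -1, 2, -2], [-1, 0, -1, 2]].
The roots have two lengths (squared-length ratio 2:1); the short ones are alpha_{1,4}. The associated Dynkin diagram is a chain of 4 nodes with a double edge between the middle two (F_4), so the type is F_4.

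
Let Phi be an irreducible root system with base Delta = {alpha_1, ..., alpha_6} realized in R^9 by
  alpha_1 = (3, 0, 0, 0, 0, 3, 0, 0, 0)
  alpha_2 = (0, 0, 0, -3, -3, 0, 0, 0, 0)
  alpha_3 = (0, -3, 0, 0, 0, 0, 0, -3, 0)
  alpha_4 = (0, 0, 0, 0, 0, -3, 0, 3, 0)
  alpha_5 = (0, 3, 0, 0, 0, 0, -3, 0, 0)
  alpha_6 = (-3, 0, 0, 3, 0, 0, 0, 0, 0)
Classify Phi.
Compute the Cartan integers a_ij = 2(alpha_i, alpha_j)/(alpha_j, alpha_j); the resulting 6x6 Cartan matrix is
[[2, 0, 0, -1, 0, -1], [0, 2, 0, 0, 0, -1], [0, 0, 2, -1, -1, 0], [-1, 0, -1, 2, 0, 0], [0, 0, -1, 0, 2, 0], [-1, -1, 0, 0, 0, 2]].
All simple roots have the same length, so the diagram is simply laced. The associated Dynkin diagram is a chain of 6 nodes with single edges (A_6), so the type is A_6 (the algebra sl(7)).

type A_6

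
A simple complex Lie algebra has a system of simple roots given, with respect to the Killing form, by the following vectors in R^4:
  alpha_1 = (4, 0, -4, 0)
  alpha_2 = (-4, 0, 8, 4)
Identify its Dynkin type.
Compute the Cartan integers a_ij = 2(alpha_i, alpha_j)/(alpha_j, alpha_j); the resulting 2x2 Cartan matrix is
[[2, -1], [-3, 2]].
The roots have two lengths (squared-length ratio 3:1); the short ones are alpha_{1}. The associated Dynkin diagram is two nodes joined by a triple edge (G_2), so the type is G_2.

G2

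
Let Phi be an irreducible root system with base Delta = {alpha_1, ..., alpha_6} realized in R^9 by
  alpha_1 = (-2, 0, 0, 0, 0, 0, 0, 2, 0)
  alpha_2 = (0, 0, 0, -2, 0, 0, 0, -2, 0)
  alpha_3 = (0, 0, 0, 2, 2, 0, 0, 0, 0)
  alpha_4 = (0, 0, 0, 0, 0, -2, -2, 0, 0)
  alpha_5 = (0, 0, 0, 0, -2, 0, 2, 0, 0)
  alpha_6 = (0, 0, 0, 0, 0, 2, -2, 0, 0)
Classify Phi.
D_6

Compute the Cartan integers a_ij = 2(alpha_i, alpha_j)/(alpha_j, alpha_j); the resulting 6x6 Cartan matrix is
[[2, -1, 0, 0, 0, 0], [-1, 2, -1, 0, 0, 0], [0, -1, 2, 0, -1, 0], [0, 0, 0, 2, -1, 0], [0, 0, -1, -1, 2, -1], [0, 0, 0, 0, -1, 2]].
All simple roots have the same length, so the diagram is simply laced. The associated Dynkin diagram is a chain of 4 nodes with a fork of two nodes at one end (D_6), so the type is D_6 (the algebra so(12)).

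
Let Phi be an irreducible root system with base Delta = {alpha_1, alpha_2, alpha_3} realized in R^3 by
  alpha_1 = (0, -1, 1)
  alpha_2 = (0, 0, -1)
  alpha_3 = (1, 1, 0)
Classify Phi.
Compute the Cartan integers a_ij = 2(alpha_i, alpha_j)/(alpha_j, alpha_j); the resulting 3x3 Cartan matrix is
[[2, -2, -1], [-1, 2, 0], [-1, 0, 2]].
The roots have two lengths (squared-length ratio 2:1); the short ones are alpha_{2}. The associated Dynkin diagram is a chain of 3 nodes with a double edge at one end; the terminal node there is the unique short simple root (B_3), so the type is B_3 (the algebra so(7)).

B3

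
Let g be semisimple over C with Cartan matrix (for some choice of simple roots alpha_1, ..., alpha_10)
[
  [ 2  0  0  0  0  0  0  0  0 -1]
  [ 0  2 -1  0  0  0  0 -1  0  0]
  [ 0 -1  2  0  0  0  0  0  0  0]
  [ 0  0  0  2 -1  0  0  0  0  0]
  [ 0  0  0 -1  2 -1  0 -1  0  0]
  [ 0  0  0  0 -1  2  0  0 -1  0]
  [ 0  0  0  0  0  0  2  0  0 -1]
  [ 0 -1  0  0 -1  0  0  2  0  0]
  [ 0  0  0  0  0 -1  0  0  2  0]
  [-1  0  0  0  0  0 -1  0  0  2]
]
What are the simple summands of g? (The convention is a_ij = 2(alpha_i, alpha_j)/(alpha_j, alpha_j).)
A_3 + E_7

The diagram associated to this matrix has two connected components: the simple roots {alpha_1, alpha_7, alpha_10} form a chain of 3 nodes with single edges (A_3), and {alpha_2, alpha_3, alpha_4, alpha_5, alpha_6, alpha_8, alpha_9} form a chain of 6 nodes with one extra node attached to the third node from one end (E_7). A semisimple Lie algebra decomposes uniquely as the direct sum of simple ideals, one per connected component of its Dynkin diagram, so g ≅ A_3 ⊕ E_7 (dimension 15 + 133 = 148).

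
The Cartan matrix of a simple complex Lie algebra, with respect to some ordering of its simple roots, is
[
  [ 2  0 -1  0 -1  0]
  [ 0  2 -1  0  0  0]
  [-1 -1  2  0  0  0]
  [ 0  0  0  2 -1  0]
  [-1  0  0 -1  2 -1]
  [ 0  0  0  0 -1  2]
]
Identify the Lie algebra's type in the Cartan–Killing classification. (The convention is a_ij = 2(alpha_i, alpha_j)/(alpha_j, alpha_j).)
The matrix has rank 6 with 2's on the diagonal. Reading the off-diagonal entries as Dynkin edges (a single edge where a_ij = a_ji = -1; a double or triple edge where a_ij * a_ji = 2 or 3), the diagram is a chain of 4 nodes with a fork of two nodes at one end (D_6). One simple-root ordering that puts it in standard form is (alpha_2, alpha_3, alpha_1, alpha_5, alpha_6, alpha_4). So the algebra is type D_6, i.e. so(12).

D_6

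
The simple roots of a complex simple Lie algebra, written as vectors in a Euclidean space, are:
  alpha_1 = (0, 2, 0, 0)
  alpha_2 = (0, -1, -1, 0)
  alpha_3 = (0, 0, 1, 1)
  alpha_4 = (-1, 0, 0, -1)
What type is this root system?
C4

Compute the Cartan integers a_ij = 2(alpha_i, alpha_j)/(alpha_j, alpha_j); the resulting 4x4 Cartan matrix is
[[2, -2, 0, 0], [-1, 2, -1, 0], [0, -1, 2, -1], [0, 0, -1, 2]].
The roots have two lengths (squared-length ratio 2:1); the short ones are alpha_{2,3,4}. The associated Dynkin diagram is a chain of 4 nodes with a double edge at one end; the terminal node there is the unique long simple root (C_4), so the type is C_4 (the algebra sp(8)).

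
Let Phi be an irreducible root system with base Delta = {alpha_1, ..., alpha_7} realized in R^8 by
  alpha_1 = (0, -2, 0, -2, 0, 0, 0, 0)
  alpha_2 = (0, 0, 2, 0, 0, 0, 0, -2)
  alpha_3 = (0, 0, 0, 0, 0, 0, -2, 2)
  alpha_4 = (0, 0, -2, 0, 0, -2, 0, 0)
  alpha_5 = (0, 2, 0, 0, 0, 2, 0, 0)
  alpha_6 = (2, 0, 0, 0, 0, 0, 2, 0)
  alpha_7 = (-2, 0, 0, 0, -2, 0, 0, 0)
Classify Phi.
A7

Compute the Cartan integers a_ij = 2(alpha_i, alpha_j)/(alpha_j, alpha_j); the resulting 7x7 Cartan matrix is
[[2, 0, 0, 0, -1, 0, 0], [0, 2, -1, -1, 0, 0, 0], [0, -1, 2, 0, 0, -1, 0], [0, -1, 0, 2, -1, 0, 0], [-1, 0, 0, -1, 2, 0, 0], [0, 0, -1, 0, 0, 2, -1], [0, 0, 0, 0, 0, -1, 2]].
All simple roots have the same length, so the diagram is simply laced. The associated Dynkin diagram is a chain of 7 nodes with single edges (A_7), so the type is A_7 (the algebra sl(8)).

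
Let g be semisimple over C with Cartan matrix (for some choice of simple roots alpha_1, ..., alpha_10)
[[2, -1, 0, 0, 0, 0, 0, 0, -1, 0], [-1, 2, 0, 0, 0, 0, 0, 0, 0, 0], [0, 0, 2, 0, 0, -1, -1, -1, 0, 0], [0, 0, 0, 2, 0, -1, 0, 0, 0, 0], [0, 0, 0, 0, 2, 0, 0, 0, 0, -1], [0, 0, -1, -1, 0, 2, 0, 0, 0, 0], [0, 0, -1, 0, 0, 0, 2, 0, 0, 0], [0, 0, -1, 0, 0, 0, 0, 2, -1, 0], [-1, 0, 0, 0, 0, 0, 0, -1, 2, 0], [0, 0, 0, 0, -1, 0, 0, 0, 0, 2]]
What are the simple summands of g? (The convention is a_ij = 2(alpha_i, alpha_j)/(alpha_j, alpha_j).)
The diagram associated to this matrix has two connected components: the simple roots {alpha_5, alpha_10} form a chain of 2 nodes with single edges (A_2), and {alpha_1, alpha_2, alpha_3, alpha_4, alpha_6, alpha_7, alpha_8, alpha_9} form a chain of 7 nodes with one extra node attached to the third node from one end (E_8). A semisimple Lie algebra decomposes uniquely as the direct sum of simple ideals, one per connected component of its Dynkin diagram, so g ≅ A_2 ⊕ E_8 (dimension 8 + 248 = 256).

type A_2 ⊕ type E_8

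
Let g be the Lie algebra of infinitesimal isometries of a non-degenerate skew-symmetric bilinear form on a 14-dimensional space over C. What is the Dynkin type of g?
C_7 (sp(14))

This is sp(14), which has dimension 14(14+1)/2 = 105 and rank 14/2 = 7. In the classification of classical Lie algebras, the symplectic algebra sp(2n) has type C_n; here n = 7, so the Dynkin diagram is a chain of 7 nodes with a double edge at one end; the terminal node there is the unique long simple root (C_7). Hence the type is C_7.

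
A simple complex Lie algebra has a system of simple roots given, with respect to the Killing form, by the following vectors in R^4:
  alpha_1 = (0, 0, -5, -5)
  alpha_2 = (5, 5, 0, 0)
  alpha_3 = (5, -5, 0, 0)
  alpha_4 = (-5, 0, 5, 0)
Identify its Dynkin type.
Compute the Cartan integers a_ij = 2(alpha_i, alpha_j)/(alpha_j, alpha_j); the resulting 4x4 Cartan matrix is
[[2, 0, 0, -1], [0, 2, 0, -1], [0, 0, 2, -1], [-1, -1, -1, 2]].
All simple roots have the same length, so the diagram is simply laced. The associated Dynkin diagram is a chain of 2 nodes with a fork of two nodes at one end (D_4), so the type is D_4 (the algebra so(8)).

D4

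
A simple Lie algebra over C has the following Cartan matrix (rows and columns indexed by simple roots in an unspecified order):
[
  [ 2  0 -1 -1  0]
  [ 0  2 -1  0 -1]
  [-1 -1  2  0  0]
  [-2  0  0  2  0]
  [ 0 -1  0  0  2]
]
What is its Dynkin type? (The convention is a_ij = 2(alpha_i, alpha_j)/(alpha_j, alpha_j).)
The matrix has rank 5 with 2's on the diagonal. Reading the off-diagonal entries as Dynkin edges (a single edge where a_ij = a_ji = -1; a double or triple edge where a_ij * a_ji = 2 or 3), the diagram is a chain of 5 nodes with a double edge at one end; the terminal node there is the unique long simple root (C_5). One simple-root ordering that puts it in standard form is (alpha_5, alpha_2, alpha_3, alpha_1, alpha_4). So the algebra is type C_5, i.e. sp(10).

C_5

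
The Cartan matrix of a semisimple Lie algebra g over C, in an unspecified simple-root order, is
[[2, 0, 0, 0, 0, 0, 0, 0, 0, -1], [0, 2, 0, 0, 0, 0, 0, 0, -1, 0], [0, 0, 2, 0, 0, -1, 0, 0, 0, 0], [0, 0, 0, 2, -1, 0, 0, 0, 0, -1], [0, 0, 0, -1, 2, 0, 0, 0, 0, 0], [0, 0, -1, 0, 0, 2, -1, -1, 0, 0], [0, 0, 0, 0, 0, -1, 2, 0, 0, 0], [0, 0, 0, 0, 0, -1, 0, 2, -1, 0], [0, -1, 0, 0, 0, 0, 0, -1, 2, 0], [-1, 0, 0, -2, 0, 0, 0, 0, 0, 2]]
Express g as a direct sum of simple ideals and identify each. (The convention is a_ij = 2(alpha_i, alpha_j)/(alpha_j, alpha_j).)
D_6 + F_4

The diagram associated to this matrix has two connected components: the simple roots {alpha_2, alpha_3, alpha_6, alpha_7, alpha_8, alpha_9} form a chain of 4 nodes with a fork of two nodes at one end (D_6), and {alpha_1, alpha_4, alpha_5, alpha_10} form a chain of 4 nodes with a double edge between the middle two (F_4). A semisimple Lie algebra decomposes uniquely as the direct sum of simple ideals, one per connected component of its Dynkin diagram, so g ≅ D_6 ⊕ F_4 (dimension 66 + 52 = 118).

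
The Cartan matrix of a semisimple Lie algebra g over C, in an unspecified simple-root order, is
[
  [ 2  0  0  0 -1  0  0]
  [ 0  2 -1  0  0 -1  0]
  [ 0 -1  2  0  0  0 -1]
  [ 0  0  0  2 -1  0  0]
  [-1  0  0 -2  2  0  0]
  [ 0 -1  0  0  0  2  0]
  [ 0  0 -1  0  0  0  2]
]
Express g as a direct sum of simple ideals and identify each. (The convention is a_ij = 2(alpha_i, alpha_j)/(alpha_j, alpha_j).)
type A_4 ⊕ type B_3

The diagram associated to this matrix has two connected components: the simple roots {alpha_2, alpha_3, alpha_6, alpha_7} form a chain of 4 nodes with single edges (A_4), and {alpha_1, alpha_4, alpha_5} form a chain of 3 nodes with a double edge at one end; the terminal node there is the unique short simple root (B_3). A semisimple Lie algebra decomposes uniquely as the direct sum of simple ideals, one per connected component of its Dynkin diagram, so g ≅ A_4 ⊕ B_3 (dimension 24 + 21 = 45).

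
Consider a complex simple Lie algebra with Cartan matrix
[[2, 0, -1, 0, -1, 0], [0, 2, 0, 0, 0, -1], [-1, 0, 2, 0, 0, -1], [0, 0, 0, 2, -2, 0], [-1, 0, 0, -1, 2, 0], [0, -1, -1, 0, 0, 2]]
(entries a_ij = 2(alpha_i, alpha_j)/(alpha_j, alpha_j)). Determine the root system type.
C_6

The matrix has rank 6 with 2's on the diagonal. Reading the off-diagonal entries as Dynkin edges (a single edge where a_ij = a_ji = -1; a double or triple edge where a_ij * a_ji = 2 or 3), the diagram is a chain of 6 nodes with a double edge at one end; the terminal node there is the unique long simple root (C_6). One simple-root ordering that puts it in standard form is (alpha_2, alpha_6, alpha_3, alpha_1, alpha_5, alpha_4). So the algebra is type C_6, i.e. sp(12).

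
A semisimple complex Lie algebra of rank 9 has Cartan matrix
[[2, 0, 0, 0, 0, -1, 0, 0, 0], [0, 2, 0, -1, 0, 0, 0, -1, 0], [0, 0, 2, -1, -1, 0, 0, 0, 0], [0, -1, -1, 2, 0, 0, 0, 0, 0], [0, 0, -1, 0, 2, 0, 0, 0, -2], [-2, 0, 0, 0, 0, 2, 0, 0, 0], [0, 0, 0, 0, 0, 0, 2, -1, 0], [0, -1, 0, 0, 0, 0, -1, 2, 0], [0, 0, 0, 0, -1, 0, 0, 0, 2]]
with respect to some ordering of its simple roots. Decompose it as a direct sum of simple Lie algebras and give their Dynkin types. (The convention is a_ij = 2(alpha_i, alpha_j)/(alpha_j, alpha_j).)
The diagram associated to this matrix has two connected components: the simple roots {alpha_1, alpha_6} form a chain of 2 nodes with a double edge at one end; the terminal node there is the unique short simple root (B_2), and {alpha_2, alpha_3, alpha_4, alpha_5, alpha_7, alpha_8, alpha_9} form a chain of 7 nodes with a double edge at one end; the terminal node there is the unique short simple root (B_7). A semisimple Lie algebra decomposes uniquely as the direct sum of simple ideals, one per connected component of its Dynkin diagram, so g ≅ B_2 ⊕ B_7 (dimension 10 + 105 = 115).

B2 + B7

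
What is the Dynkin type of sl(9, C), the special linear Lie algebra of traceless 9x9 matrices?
This is sl(9), which has dimension 9^2 - 1 = 80 and rank 9 - 1 = 8 (a Cartan subalgebra is the diagonal traceless matrices). In the classification of classical Lie algebras, the special linear algebra sl(n+1) has type A_n; here n = 8, so the Dynkin diagram is a chain of 8 nodes with single edges (A_8). Hence the type is A_8.

type A_8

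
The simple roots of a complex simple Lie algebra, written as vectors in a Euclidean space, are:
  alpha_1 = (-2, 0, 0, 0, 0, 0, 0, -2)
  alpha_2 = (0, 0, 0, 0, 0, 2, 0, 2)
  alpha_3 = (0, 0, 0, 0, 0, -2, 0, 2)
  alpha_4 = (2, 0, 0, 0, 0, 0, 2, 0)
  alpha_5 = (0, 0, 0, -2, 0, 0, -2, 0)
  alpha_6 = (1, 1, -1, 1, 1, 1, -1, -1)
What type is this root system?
Compute the Cartan integers a_ij = 2(alpha_i, alpha_j)/(alpha_j, alpha_j); the resulting 6x6 Cartan matrix is
[[2, -1, -1, -1, 0, 0], [-1, 2, 0, 0, 0, 0], [-1, 0, 2, 0, 0, -1], [-1, 0, 0, 2, -1, 0], [0, 0, 0, -1, 2, 0], [0, 0, -1, 0, 0, 2]].
All simple roots have the same length, so the diagram is simply laced. The associated Dynkin diagram is a chain of 5 nodes with one extra node attached to the third node from one end (E_6), so the type is E_6.

E6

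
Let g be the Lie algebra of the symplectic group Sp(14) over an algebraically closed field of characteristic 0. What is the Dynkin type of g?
This is sp(14), which has dimension 14(14+1)/2 = 105 and rank 14/2 = 7. In the classification of classical Lie algebras, the symplectic algebra sp(2n) has type C_n; here n = 7, so the Dynkin diagram is a chain of 7 nodes with a double edge at one end; the terminal node there is the unique long simple root (C_7). Hence the type is C_7.

type C_7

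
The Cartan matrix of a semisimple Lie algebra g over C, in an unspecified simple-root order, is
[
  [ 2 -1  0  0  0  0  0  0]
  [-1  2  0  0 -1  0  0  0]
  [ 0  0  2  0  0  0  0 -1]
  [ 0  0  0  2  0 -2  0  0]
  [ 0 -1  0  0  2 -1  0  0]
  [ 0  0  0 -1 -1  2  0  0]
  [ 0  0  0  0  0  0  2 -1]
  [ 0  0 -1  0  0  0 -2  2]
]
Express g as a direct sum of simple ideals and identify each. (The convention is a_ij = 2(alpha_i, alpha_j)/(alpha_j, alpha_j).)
The diagram associated to this matrix has two connected components: the simple roots {alpha_3, alpha_7, alpha_8} form a chain of 3 nodes with a double edge at one end; the terminal node there is the unique short simple root (B_3), and {alpha_1, alpha_2, alpha_4, alpha_5, alpha_6} form a chain of 5 nodes with a double edge at one end; the terminal node there is the unique long simple root (C_5). A semisimple Lie algebra decomposes uniquely as the direct sum of simple ideals, one per connected component of its Dynkin diagram, so g ≅ B_3 ⊕ C_5 (dimension 21 + 55 = 76).

B3 + C5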